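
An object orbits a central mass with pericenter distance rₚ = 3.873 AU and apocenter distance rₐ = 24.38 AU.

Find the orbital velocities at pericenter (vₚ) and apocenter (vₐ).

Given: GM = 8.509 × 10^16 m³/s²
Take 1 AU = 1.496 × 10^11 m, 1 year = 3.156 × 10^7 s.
rₚ = 3.873 AU = 5.79401 × 10^11 m
rₐ = 24.38 AU = 3.64725 × 10^12 m
GM = 8.509 × 10^16 m³/s²
a = (rₚ + rₐ)/2 = 2.11332 × 10^12 m
Vis-viva: v² = GM (2/r − 1/a)
vₚ² = 8.509 × 10^16 × (3.45184 × 10^-12 − 4.73188 × 10^-13) = 253454 m²/s²
vₚ = 503.442 m/s ≈ 0.1062 AU/year
vₐ² = 8.509 × 10^16 × (5.48359 × 10^-13 − 4.73188 × 10^-13) = 6396.26 m²/s²
vₐ = 79.9766 m/s ≈ 79.98 m/s

Final answer: vₚ = 0.1062 AU/year, vₐ = 79.98 m/s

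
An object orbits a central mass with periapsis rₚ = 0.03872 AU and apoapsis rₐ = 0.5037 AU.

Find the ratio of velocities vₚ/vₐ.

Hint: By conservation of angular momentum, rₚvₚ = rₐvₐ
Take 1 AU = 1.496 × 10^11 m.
rₚ = 0.03872 AU = 5.79251 × 10^9 m
rₐ = 0.5037 AU = 7.53535 × 10^10 m
rₚvₚ = rₐvₐ  ⇒  vₚ/vₐ = rₐ/rₚ
vₚ/vₐ = (7.53535 × 10^10) / (5.79251 × 10^9) = 13.0088

Final answer: vₚ/vₐ = 13.01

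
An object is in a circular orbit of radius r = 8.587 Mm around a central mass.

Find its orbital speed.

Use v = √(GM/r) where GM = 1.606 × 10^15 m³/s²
r = 8.587 Mm = 8.587 × 10^6 m
GM = 1.606 × 10^15 m³/s²
GM/r = (1.606 × 10^15) / (8.587 × 10^6) = 1.87027 × 10^8 m²/s²
v = √(GM/r) = 13675.8 m/s ≈ 13.68 km/s

Final answer: 13.68 km/s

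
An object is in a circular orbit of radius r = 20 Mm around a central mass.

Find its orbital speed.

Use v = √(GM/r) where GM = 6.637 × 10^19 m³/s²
r = 20 Mm = 2 × 10^7 m
GM = 6.637 × 10^19 m³/s²
GM/r = (6.637 × 10^19) / (2 × 10^7) = 3.3185 × 10^12 m²/s²
v = √(GM/r) = 1.82168 × 10^6 m/s ≈ 1822 km/s

Final answer: 1822 km/s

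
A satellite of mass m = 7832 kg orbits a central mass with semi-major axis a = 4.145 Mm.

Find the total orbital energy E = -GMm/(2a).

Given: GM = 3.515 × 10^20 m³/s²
a = 4.145 Mm = 4.145 × 10^6 m
GM = 3.515 × 10^20 m³/s²
2a = 8.29 × 10^6 m
GMm = 3.515 × 10^20 × 7832 = 2.75295 × 10^24 m³·kg/s²
E = −GMm/(2a) = -3.32081 × 10^17 J ≈ -332.1 PJ

Final answer: -332.1 PJ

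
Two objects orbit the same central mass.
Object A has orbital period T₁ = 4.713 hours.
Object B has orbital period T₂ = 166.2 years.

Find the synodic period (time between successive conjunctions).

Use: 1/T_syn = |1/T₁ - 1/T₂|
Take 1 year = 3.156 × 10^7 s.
T₁ = 4.713 hours = 16966.8 s
T₂ = 166.2 years = 5.24527 × 10^9 s
1/T₁ = 5.89386 × 10^-5 s⁻¹
1/T₂ = 1.90648 × 10^-10 s⁻¹
|1/T₁ − 1/T₂| = 5.89384 × 10^-5 s⁻¹
T_syn = 1 / |1/T₁ − 1/T₂| = 16966.9 s ≈ 4.713 hours

Final answer: T_syn = 4.713 hours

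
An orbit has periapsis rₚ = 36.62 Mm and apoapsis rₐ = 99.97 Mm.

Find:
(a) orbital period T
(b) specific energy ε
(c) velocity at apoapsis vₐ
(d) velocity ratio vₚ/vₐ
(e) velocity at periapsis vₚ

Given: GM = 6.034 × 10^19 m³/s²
rₚ = 36.62 Mm = 3.662 × 10^7 m
rₐ = 99.97 Mm = 9.997 × 10^7 m
GM = 6.034 × 10^19 m³/s²
a = (rₚ + rₐ)/2 = 6.8295 × 10^7 m
e = (rₐ − rₚ)/(rₐ + rₚ) = (6.335 × 10^7) / (1.3659 × 10^8) = 0.463797
(a) a³ = 3.18542 × 10^23 m³;  T = 2π √(a³/GM) = 2π × 72.6575 s = 456.521 s ≈ 7.609 minutes
(b) 2a = 1.3659 × 10^8 m;  ε = −GM/(2a) = -4.4176 × 10^11 J/kg ≈ -441.8 GJ/kg
(c) vₐ² = GM (2/rₐ − 1/a) = 6.034 × 10^19 × (2.0006 × 10^-8 − 1.46424 × 10^-8) = 3.23642 × 10^11 m²/s²;  vₐ = 568896 m/s ≈ 568.9 km/s
(d) vₚ/vₐ = rₐ/rₚ (angular momentum) = (9.997 × 10^7) / (3.662 × 10^7) = 2.72993 ≈ 2.73
(e) vₚ² = GM (2/rₚ − 1/a) = 6.034 × 10^19 × (5.4615 × 10^-8 − 1.46424 × 10^-8) = 2.41195 × 10^12 m²/s²;  vₚ = 1.55304 × 10^6 m/s ≈ 1553 km/s

Final answer:
(a) orbital period T = 7.609 minutes
(b) specific energy ε = -441.8 GJ/kg
(c) velocity at apoapsis vₐ = 568.9 km/s
(d) velocity ratio vₚ/vₐ = 2.73
(e) velocity at periapsis vₚ = 1553 km/s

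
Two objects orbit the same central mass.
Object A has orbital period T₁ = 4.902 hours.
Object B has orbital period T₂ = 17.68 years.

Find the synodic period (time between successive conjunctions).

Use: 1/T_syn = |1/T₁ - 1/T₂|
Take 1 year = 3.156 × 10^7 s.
T₁ = 4.902 hours = 17647.2 s
T₂ = 17.68 years = 5.57981 × 10^8 s
1/T₁ = 5.66662 × 10^-5 s⁻¹
1/T₂ = 1.79218 × 10^-9 s⁻¹
|1/T₁ − 1/T₂| = 5.66644 × 10^-5 s⁻¹
T_syn = 1 / |1/T₁ − 1/T₂| = 17647.8 s ≈ 4.902 hours

Final answer: T_syn = 4.902 hours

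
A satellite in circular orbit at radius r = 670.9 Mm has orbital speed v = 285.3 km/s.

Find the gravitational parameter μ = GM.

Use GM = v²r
r = 670.9 Mm = 6.709 × 10^8 m
v = 285.3 km/s = 285300 m/s
v² = 8.13961 × 10^10 m²/s²
GM = v²r = 8.13961 × 10^10 × 6.709 × 10^8 = 5.46086 × 10^19 m³/s²
GM ≈ 5.461 × 10^19 m³/s²

Final answer: GM = 5.461 × 10^19 m³/s²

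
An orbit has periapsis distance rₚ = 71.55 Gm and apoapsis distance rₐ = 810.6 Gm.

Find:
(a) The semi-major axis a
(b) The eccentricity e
rₚ = 71.55 Gm = 7.155 × 10^10 m
rₐ = 810.6 Gm = 8.106 × 10^11 m
(a) a = (rₚ + rₐ)/2 = 4.41075 × 10^11 m ≈ 441.1 Gm
(b) e = (rₐ − rₚ)/(rₐ + rₚ) = (7.3905 × 10^11) / (8.8215 × 10^11) = 0.837783

Final answer:
(a) a = 441.1 Gm
(b) e = 0.8378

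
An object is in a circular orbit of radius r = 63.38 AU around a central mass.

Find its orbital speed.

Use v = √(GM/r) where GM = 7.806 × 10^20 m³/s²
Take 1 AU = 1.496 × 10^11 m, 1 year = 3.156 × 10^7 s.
r = 63.38 AU = 9.48165 × 10^12 m
GM = 7.806 × 10^20 m³/s²
GM/r = (7.806 × 10^20) / (9.48165 × 10^12) = 8.23275 × 10^7 m²/s²
v = √(GM/r) = 9073.45 m/s ≈ 1.914 AU/year

Final answer: 1.914 AU/year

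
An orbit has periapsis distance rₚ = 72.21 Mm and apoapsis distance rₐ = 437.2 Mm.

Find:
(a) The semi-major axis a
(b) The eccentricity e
rₚ = 72.21 Mm = 7.221 × 10^7 m
rₐ = 437.2 Mm = 4.372 × 10^8 m
(a) a = (rₚ + rₐ)/2 = 2.54705 × 10^8 m ≈ 254.7 Mm
(b) e = (rₐ − rₚ)/(rₐ + rₚ) = (3.6499 × 10^8) / (5.0941 × 10^8) = 0.716496

Final answer:
(a) a = 254.7 Mm
(b) e = 0.7165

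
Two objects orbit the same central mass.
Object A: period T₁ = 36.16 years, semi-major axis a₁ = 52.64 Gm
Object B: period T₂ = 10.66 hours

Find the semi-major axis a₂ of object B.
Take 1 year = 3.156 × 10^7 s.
T₁ = 36.16 years = 1.14121 × 10^9 s
T₂ = 10.66 hours = 38376 s
a₁ = 52.64 Gm = 5.264 × 10^10 m
Kepler's third law: (T₂/T₁)² = (a₂/a₁)³  ⇒  a₂ = a₁ (T₂/T₁)^(2/3)
T₂/T₁ = 3.36275 × 10^-5
(T₂/T₁)^(2/3) = 0.00104183
a₂ = 5.264 × 10^10 m × 0.00104183 = 5.48418 × 10^7 m ≈ 54.84 Mm

Final answer: a₂ = 54.84 Mm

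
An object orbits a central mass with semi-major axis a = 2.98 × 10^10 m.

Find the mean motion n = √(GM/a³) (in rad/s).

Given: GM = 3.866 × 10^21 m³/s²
a = 2.98 × 10^10 m
GM = 3.866 × 10^21 m³/s²
a³ = 2.64636 × 10^31 m³
GM/a³ = (3.866 × 10^21) / (2.64636 × 10^31) = 1.46088 × 10^-10 s⁻²
n = √(GM/a³) = 1.20867 × 10^-5 rad/s ≈ 1.209 × 10^-5 rad/s

Final answer: n = 1.209 × 10^-5 rad/s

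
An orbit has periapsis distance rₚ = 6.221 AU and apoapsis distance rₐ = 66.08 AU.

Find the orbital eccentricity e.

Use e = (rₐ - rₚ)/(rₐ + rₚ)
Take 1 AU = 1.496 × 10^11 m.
rₚ = 6.221 AU = 9.30662 × 10^11 m
rₐ = 66.08 AU = 9.88557 × 10^12 m
rₐ − rₚ = 8.95491 × 10^12 m
rₐ + rₚ = 1.08162 × 10^13 m
e = (rₐ − rₚ)/(rₐ + rₚ) = 0.827914

Final answer: e = 0.8279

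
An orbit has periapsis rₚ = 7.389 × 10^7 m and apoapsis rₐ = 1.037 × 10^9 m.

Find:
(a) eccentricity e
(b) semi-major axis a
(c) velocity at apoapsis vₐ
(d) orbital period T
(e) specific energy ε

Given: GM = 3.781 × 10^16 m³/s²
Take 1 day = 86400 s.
rₚ = 7.389 × 10^7 m
rₐ = 1.037 × 10^9 m
GM = 3.781 × 10^16 m³/s²
a = (rₚ + rₐ)/2 = 5.55445 × 10^8 m
e = (rₐ − rₚ)/(rₐ + rₚ) = (9.6311 × 10^8) / (1.11089 × 10^9) = 0.866972
(a) e = 0.866972 ≈ 0.867
(b) a = 5.55445 × 10^8 m ≈ 5.554 × 10^8 m
(c) vₐ² = GM (2/rₐ − 1/a) = 3.781 × 10^16 × (1.92864 × 10^-9 − 1.80036 × 10^-9) = 4.85034 × 10^6 m²/s²;  vₐ = 2202.35 m/s ≈ 2.202 km/s
(d) a³ = 1.71365 × 10^26 m³;  T = 2π √(a³/GM) = 2π × 67322.2 s = 422998 s ≈ 4.896 days
(e) 2a = 1.11089 × 10^9 m;  ε = −GM/(2a) = -3.40358 × 10^7 J/kg ≈ -34.04 MJ/kg

Final answer:
(a) eccentricity e = 0.867
(b) semi-major axis a = 5.554 × 10^8 m
(c) velocity at apoapsis vₐ = 2.202 km/s
(d) orbital period T = 4.896 days
(e) specific energy ε = -34.04 MJ/kg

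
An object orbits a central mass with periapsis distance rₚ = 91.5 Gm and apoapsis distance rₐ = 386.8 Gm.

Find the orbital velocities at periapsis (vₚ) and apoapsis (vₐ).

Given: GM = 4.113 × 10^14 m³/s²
rₚ = 91.5 Gm = 9.15 × 10^10 m
rₐ = 386.8 Gm = 3.868 × 10^11 m
GM = 4.113 × 10^14 m³/s²
a = (rₚ + rₐ)/2 = 2.3915 × 10^11 m
Vis-viva: v² = GM (2/r − 1/a)
vₚ² = 4.113 × 10^14 × (2.18579 × 10^-11 − 4.18148 × 10^-12) = 7270.32 m²/s²
vₚ = 85.2662 m/s ≈ 85.27 m/s
vₐ² = 4.113 × 10^14 × (5.17063 × 10^-12 − 4.18148 × 10^-12) = 406.839 m²/s²
vₐ = 20.1703 m/s ≈ 20.17 m/s

Final answer: vₚ = 85.27 m/s, vₐ = 20.17 m/s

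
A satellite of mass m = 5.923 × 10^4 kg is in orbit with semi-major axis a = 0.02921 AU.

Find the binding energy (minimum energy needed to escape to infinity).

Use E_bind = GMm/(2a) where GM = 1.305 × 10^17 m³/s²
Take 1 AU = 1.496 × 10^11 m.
a = 0.02921 AU = 4.36982 × 10^9 m
GM = 1.305 × 10^17 m³/s²
m = 5.923 × 10^4 kg
GMm = 1.305 × 10^17 × 59230 = 7.72951 × 10^21 m³·kg/s²
2a = 8.73963 × 10^9 m
E_bind = GMm/(2a) = 8.84421 × 10^11 J ≈ 884.4 GJ

Final answer: 884.4 GJ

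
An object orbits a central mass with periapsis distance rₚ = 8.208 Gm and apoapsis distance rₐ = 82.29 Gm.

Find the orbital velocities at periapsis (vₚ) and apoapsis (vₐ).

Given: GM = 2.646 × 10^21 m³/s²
rₚ = 8.208 Gm = 8.208 × 10^9 m
rₐ = 82.29 Gm = 8.229 × 10^10 m
GM = 2.646 × 10^21 m³/s²
a = (rₚ + rₐ)/2 = 4.5249 × 10^10 m
Vis-viva: v² = GM (2/r − 1/a)
vₚ² = 2.646 × 10^21 × (2.43665 × 10^-10 − 2.20999 × 10^-11) = 5.8626 × 10^11 m²/s²
vₚ = 765676 m/s ≈ 765.7 km/s
vₐ² = 2.646 × 10^21 × (2.43043 × 10^-11 − 2.20999 × 10^-11) = 5.83272 × 10^9 m²/s²
vₐ = 76372.2 m/s ≈ 76.37 km/s

Final answer: vₚ = 765.7 km/s, vₐ = 76.37 km/s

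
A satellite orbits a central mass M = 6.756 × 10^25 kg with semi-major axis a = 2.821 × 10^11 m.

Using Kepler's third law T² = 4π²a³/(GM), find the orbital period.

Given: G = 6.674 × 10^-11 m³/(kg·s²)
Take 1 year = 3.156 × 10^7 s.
M = 6.756 × 10^25 kg
GM = G × M = 6.674 × 10^-11 × 6.756 × 10^25 = 4.50895 × 10^15 m³/s²
a = 2.821 × 10^11 m
a³ = 2.24496 × 10^34 m³
T = 2π √(a³/GM) = 2π √((2.24496 × 10^34) / (4.50895 × 10^15)) = 2π × 2.23134 × 10^9 s
T = 1.402 × 10^10 s ≈ 444.2 years

Final answer: 444.2 years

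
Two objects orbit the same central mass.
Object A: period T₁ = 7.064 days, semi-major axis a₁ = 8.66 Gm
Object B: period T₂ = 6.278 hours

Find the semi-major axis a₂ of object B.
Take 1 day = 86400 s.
T₁ = 7.064 days = 610330 s
T₂ = 6.278 hours = 22600.8 s
a₁ = 8.66 Gm = 8.66 × 10^9 m
Kepler's third law: (T₂/T₁)² = (a₂/a₁)³  ⇒  a₂ = a₁ (T₂/T₁)^(2/3)
T₂/T₁ = 0.0370305
(T₂/T₁)^(2/3) = 0.111098
a₂ = 8.66 × 10^9 m × 0.111098 = 9.62109 × 10^8 m ≈ 962.1 Mm

Final answer: a₂ = 962.1 Mm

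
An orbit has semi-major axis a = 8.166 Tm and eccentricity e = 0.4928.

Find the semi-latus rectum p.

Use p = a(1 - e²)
a = 8.166 Tm = 8.166 × 10^12 m
e = 0.4928,  e² = 0.242852,  1 − e² = 0.757148
p = a(1 − e²) = 8.166 × 10^12 m × 0.757148 = 6.18287 × 10^12 m ≈ 6.183 Tm

Final answer: p = 6.183 Tm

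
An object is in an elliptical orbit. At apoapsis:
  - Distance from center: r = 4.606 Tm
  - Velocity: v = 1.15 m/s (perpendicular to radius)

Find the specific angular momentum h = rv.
r = 4.606 Tm = 4.606 × 10^12 m
v = 1.15 m/s
h = rv = 4.606 × 10^12 × 1.15 = 5.2969 × 10^12 m²/s ≈ 5.297 × 10^12 m²/s

Final answer: h = 5.297 × 10^12 m²/s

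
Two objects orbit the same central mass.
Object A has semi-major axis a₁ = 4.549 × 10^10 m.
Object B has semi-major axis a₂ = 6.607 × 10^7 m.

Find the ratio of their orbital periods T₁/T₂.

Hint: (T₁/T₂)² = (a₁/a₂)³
a₁ = 4.549 × 10^10 m
a₂ = 6.607 × 10^7 m
a₁/a₂ = 688.512
T₁/T₂ = (a₁/a₂)^(3/2) = (688.512)^1.5 = 18066.2

Final answer: T₁/T₂ = 1.807 × 10^4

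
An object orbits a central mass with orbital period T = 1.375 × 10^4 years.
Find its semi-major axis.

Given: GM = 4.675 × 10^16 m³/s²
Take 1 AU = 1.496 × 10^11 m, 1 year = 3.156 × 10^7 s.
T = 1.375 × 10^4 years = 4.3395 × 10^11 s
GM = 4.675 × 10^16 m³/s²
Kepler's third law: a³ = GM T² / (4π²)
T² = 1.88313 × 10^23 s²
a³ = (4.675 × 10^16) × (1.88313 × 10^23) / (4π²) = 2.22998 × 10^38 m³
a = (a³)^(1/3) = 6.06411 × 10^12 m ≈ 40.54 AU

Final answer: 40.54 AU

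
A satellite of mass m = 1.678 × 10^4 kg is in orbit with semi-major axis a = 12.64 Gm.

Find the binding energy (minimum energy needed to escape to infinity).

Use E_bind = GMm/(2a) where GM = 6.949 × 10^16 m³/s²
a = 12.64 Gm = 1.264 × 10^10 m
GM = 6.949 × 10^16 m³/s²
m = 1.678 × 10^4 kg
GMm = 6.949 × 10^16 × 16780 = 1.16604 × 10^21 m³·kg/s²
2a = 2.528 × 10^10 m
E_bind = GMm/(2a) = 4.61251 × 10^10 J ≈ 46.13 GJ

Final answer: 46.13 GJ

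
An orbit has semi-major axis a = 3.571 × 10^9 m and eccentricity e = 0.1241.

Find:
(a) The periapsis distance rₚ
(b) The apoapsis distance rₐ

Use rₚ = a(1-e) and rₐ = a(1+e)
a = 3.571 × 10^9 m
e = 0.1241:  1 − e = 0.8759,  1 + e = 1.1241
(a) rₚ = a(1 − e) = 3.571 × 10^9 m × 0.8759 = 3.12784 × 10^9 m ≈ 3.128 × 10^9 m
(b) rₐ = a(1 + e) = 3.571 × 10^9 m × 1.1241 = 4.01416 × 10^9 m ≈ 4.014 × 10^9 m

Final answer:
(a) rₚ = 3.128 × 10^9 m
(b) rₐ = 4.014 × 10^9 m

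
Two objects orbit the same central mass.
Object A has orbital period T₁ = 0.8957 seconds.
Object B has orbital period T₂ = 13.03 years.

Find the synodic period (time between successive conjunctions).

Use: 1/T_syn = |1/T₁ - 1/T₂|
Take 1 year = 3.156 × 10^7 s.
T₁ = 0.8957 seconds
T₂ = 13.03 years = 4.11227 × 10^8 s
1/T₁ = 1.11645 s⁻¹
1/T₂ = 2.43175 × 10^-9 s⁻¹
|1/T₁ − 1/T₂| = 1.11645 s⁻¹
T_syn = 1 / |1/T₁ − 1/T₂| = 0.8957 s ≈ 0.8957 seconds

Final answer: T_syn = 0.8957 seconds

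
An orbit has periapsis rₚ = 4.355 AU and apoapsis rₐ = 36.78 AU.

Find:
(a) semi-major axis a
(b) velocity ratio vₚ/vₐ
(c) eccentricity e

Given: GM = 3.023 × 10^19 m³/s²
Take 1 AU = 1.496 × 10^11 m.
rₚ = 4.355 AU = 6.51508 × 10^11 m
rₐ = 36.78 AU = 5.50229 × 10^12 m
GM = 3.023 × 10^19 m³/s²
a = (rₚ + rₐ)/2 = 3.0769 × 10^12 m
e = (rₐ − rₚ)/(rₐ + rₚ) = (4.85078 × 10^12) / (6.1538 × 10^12) = 0.788258
(a) a = 3.0769 × 10^12 m ≈ 20.57 AU
(b) vₚ/vₐ = rₐ/rₚ (angular momentum) = (5.50229 × 10^12) / (6.51508 × 10^11) = 8.44546 ≈ 8.445
(c) e = 0.788258 ≈ 0.7883

Final answer:
(a) semi-major axis a = 20.57 AU
(b) velocity ratio vₚ/vₐ = 8.445
(c) eccentricity e = 0.7883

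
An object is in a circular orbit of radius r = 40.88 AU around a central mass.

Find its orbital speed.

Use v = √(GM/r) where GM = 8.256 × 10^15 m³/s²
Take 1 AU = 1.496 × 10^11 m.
r = 40.88 AU = 6.11565 × 10^12 m
GM = 8.256 × 10^15 m³/s²
GM/r = (8.256 × 10^15) / (6.11565 × 10^12) = 1349.98 m²/s²
v = √(GM/r) = 36.7421 m/s ≈ 36.74 m/s

Final answer: 36.74 m/s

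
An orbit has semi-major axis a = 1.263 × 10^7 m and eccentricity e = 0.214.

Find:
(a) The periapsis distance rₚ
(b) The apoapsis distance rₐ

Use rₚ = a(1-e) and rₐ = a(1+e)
a = 1.263 × 10^7 m
e = 0.214:  1 − e = 0.786,  1 + e = 1.214
(a) rₚ = a(1 − e) = 1.263 × 10^7 m × 0.786 = 9.92718 × 10^6 m ≈ 9.927 × 10^6 m
(b) rₐ = a(1 + e) = 1.263 × 10^7 m × 1.214 = 1.53328 × 10^7 m ≈ 1.533 × 10^7 m

Final answer:
(a) rₚ = 9.927 × 10^6 m
(b) rₐ = 1.533 × 10^7 m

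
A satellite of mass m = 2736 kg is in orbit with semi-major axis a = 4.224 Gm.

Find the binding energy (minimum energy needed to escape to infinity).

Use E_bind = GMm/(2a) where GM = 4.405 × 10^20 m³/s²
a = 4.224 Gm = 4.224 × 10^9 m
GM = 4.405 × 10^20 m³/s²
m = 2736 kg
GMm = 4.405 × 10^20 × 2736 = 1.20521 × 10^24 m³·kg/s²
2a = 8.448 × 10^9 m
E_bind = GMm/(2a) = 1.42662 × 10^14 J ≈ 142.7 TJ

Final answer: 142.7 TJ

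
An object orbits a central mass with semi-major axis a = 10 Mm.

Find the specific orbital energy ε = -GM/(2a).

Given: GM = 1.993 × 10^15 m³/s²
a = 10 Mm = 1 × 10^7 m
GM = 1.993 × 10^15 m³/s²
2a = 2 × 10^7 m
ε = −GM/(2a) = -9.965 × 10^7 J/kg ≈ -99.65 MJ/kg

Final answer: -99.65 MJ/kg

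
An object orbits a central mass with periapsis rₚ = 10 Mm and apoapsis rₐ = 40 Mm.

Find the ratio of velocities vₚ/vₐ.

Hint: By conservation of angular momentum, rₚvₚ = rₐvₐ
rₚ = 10 Mm = 1 × 10^7 m
rₐ = 40 Mm = 4 × 10^7 m
rₚvₚ = rₐvₐ  ⇒  vₚ/vₐ = rₐ/rₚ
vₚ/vₐ = (4 × 10^7) / (1 × 10^7) = 4

Final answer: vₚ/vₐ = 4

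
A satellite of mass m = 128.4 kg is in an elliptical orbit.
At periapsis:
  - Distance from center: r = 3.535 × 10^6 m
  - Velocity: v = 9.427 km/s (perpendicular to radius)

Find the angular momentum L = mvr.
r = 3.535 × 10^6 m
v = 9.427 km/s = 9427 m/s
vr = 9427 × 3.535 × 10^6 = 3.33244 × 10^10 m²/s
L = m × vr = 128.4 × 3.33244 × 10^10 = 4.27886 × 10^12 kg·m²/s ≈ 4.279 × 10^12 kg·m²/s

Final answer: L = 4.279 × 10^12 kg·m²/s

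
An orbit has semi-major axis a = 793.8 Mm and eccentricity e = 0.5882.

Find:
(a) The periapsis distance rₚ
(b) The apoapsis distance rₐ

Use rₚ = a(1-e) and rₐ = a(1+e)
a = 793.8 Mm = 7.938 × 10^8 m
e = 0.5882:  1 − e = 0.4118,  1 + e = 1.5882
(a) rₚ = a(1 − e) = 7.938 × 10^8 m × 0.4118 = 3.26887 × 10^8 m ≈ 326.9 Mm
(b) rₐ = a(1 + e) = 7.938 × 10^8 m × 1.5882 = 1.26071 × 10^9 m ≈ 1.261 Gm

Final answer:
(a) rₚ = 326.9 Mm
(b) rₐ = 1.261 Gm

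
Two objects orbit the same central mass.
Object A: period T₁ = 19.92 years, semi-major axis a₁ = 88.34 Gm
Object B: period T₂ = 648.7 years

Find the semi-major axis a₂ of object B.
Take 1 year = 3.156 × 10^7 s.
T₁ = 19.92 years = 6.28675 × 10^8 s
T₂ = 648.7 years = 2.0473 × 10^10 s
a₁ = 88.34 Gm = 8.834 × 10^10 m
Kepler's third law: (T₂/T₁)² = (a₂/a₁)³  ⇒  a₂ = a₁ (T₂/T₁)^(2/3)
T₂/T₁ = 32.5653
(T₂/T₁)^(2/3) = 10.1977
a₂ = 8.834 × 10^10 m × 10.1977 = 9.00867 × 10^11 m ≈ 900.9 Gm

Final answer: a₂ = 900.9 Gm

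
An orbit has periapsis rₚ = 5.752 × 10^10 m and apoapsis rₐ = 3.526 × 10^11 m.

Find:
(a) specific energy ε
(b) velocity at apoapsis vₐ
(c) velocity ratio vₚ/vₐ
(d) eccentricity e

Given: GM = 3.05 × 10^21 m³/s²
rₚ = 5.752 × 10^10 m
rₐ = 3.526 × 10^11 m
GM = 3.05 × 10^21 m³/s²
a = (rₚ + rₐ)/2 = 2.0506 × 10^11 m
e = (rₐ − rₚ)/(rₐ + rₚ) = (2.9508 × 10^11) / (4.1012 × 10^11) = 0.719497
(a) 2a = 4.1012 × 10^11 m;  ε = −GM/(2a) = -7.43685 × 10^9 J/kg ≈ -7.437 GJ/kg
(b) vₐ² = GM (2/rₐ − 1/a) = 3.05 × 10^21 × (5.67215 × 10^-12 − 4.87662 × 10^-12) = 2.42636 × 10^9 m²/s²;  vₐ = 49258.1 m/s ≈ 49.26 km/s
(c) vₚ/vₐ = rₐ/rₚ (angular momentum) = (3.526 × 10^11) / (5.752 × 10^10) = 6.13004 ≈ 6.13
(d) e = 0.719497 ≈ 0.7195

Final answer:
(a) specific energy ε = -7.437 GJ/kg
(b) velocity at apoapsis vₐ = 49.26 km/s
(c) velocity ratio vₚ/vₐ = 6.13
(d) eccentricity e = 0.7195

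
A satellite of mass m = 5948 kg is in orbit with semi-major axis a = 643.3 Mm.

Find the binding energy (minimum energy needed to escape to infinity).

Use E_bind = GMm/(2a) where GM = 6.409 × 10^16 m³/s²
a = 643.3 Mm = 6.433 × 10^8 m
GM = 6.409 × 10^16 m³/s²
m = 5948 kg
GMm = 6.409 × 10^16 × 5948 = 3.81207 × 10^20 m³·kg/s²
2a = 1.2866 × 10^9 m
E_bind = GMm/(2a) = 2.9629 × 10^11 J ≈ 296.3 GJ

Final answer: 296.3 GJ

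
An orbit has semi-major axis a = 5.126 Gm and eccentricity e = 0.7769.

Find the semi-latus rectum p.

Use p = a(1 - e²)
a = 5.126 Gm = 5.126 × 10^9 m
e = 0.7769,  e² = 0.603574,  1 − e² = 0.396426
p = a(1 − e²) = 5.126 × 10^9 m × 0.396426 = 2.03208 × 10^9 m ≈ 2.032 Gm

Final answer: p = 2.032 Gm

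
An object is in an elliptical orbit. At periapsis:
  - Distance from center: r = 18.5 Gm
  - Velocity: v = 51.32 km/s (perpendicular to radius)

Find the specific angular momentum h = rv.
r = 18.5 Gm = 1.85 × 10^10 m
v = 51.32 km/s = 51320 m/s
h = rv = 1.85 × 10^10 × 51320 = 9.4942 × 10^14 m²/s ≈ 9.494 × 10^14 m²/s

Final answer: h = 9.494 × 10^14 m²/s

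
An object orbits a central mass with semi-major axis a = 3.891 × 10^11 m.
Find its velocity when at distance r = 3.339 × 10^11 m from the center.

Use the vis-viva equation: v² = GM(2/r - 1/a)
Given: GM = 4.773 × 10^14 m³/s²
a = 3.891 × 10^11 m
r = 3.339 × 10^11 m
GM = 4.773 × 10^14 m³/s²
2/r − 1/a = 5.98982 × 10^-12 − 2.57003 × 10^-12 = 3.41978 × 10^-12 m⁻¹
v² = GM (2/r − 1/a) = 1632.26 m²/s²
v = 40.4013 m/s ≈ 40.4 m/s

Final answer: 40.4 m/s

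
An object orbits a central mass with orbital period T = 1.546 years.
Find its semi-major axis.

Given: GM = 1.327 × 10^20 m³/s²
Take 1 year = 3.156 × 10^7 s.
T = 1.546 years = 4.87918 × 10^7 s
GM = 1.327 × 10^20 m³/s²
Kepler's third law: a³ = GM T² / (4π²)
T² = 2.38064 × 10^15 s²
a³ = (1.327 × 10^20) × (2.38064 × 10^15) / (4π²) = 8.0021 × 10^33 m³
a = (a³)^(1/3) = 2.00018 × 10^11 m ≈ 200 Gm

Final answer: 200 Gm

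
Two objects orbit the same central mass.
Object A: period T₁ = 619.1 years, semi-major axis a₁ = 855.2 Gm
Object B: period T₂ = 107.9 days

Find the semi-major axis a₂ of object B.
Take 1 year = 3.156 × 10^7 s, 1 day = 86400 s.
T₁ = 619.1 years = 1.95388 × 10^10 s
T₂ = 107.9 days = 9.32256 × 10^6 s
a₁ = 855.2 Gm = 8.552 × 10^11 m
Kepler's third law: (T₂/T₁)² = (a₂/a₁)³  ⇒  a₂ = a₁ (T₂/T₁)^(2/3)
T₂/T₁ = 0.000477131
(T₂/T₁)^(2/3) = 0.00610602
a₂ = 8.552 × 10^11 m × 0.00610602 = 5.22187 × 10^9 m ≈ 5.222 Gm

Final answer: a₂ = 5.222 Gm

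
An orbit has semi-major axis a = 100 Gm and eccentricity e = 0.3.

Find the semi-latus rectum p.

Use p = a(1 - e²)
a = 100 Gm = 1 × 10^11 m
e = 0.3,  e² = 0.09,  1 − e² = 0.91
p = a(1 − e²) = 1 × 10^11 m × 0.91 = 9.1 × 10^10 m ≈ 91 Gm

Final answer: p = 91 Gm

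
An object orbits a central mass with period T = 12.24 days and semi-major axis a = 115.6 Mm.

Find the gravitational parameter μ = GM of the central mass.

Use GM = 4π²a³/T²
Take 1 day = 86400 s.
T = 12.24 days = 1.05754 × 10^6 s
a = 115.6 Mm = 1.156 × 10^8 m
a³ = 1.5448 × 10^24 m³
T² = 1.11838 × 10^12 s²
GM = 4π² × (1.5448 × 10^24) / (1.11838 × 10^12) = 5.45309 × 10^13 m³/s²
GM ≈ 5.453 × 10^13 m³/s²

Final answer: GM = 5.453 × 10^13 m³/s²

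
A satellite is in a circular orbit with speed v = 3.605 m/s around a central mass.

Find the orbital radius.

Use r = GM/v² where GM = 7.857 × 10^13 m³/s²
v = 3.605 m/s
GM = 7.857 × 10^13 m³/s²
v² = 12.996 m²/s²
r = GM/v² = (7.857 × 10^13) / 12.996 = 6.04569 × 10^12 m ≈ 6.046 Tm

Final answer: 6.046 Tm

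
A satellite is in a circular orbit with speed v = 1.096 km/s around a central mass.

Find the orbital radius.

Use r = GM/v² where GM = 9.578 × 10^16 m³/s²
v = 1.096 km/s = 1096 m/s
GM = 9.578 × 10^16 m³/s²
v² = 1.20122 × 10^6 m²/s²
r = GM/v² = (9.578 × 10^16) / (1.20122 × 10^6) = 7.97359 × 10^10 m ≈ 7.974 × 10^10 m

Final answer: 7.974 × 10^10 m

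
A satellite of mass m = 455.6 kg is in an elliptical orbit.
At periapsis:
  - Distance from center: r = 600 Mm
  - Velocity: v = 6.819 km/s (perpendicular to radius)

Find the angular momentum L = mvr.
r = 600 Mm = 6 × 10^8 m
v = 6.819 km/s = 6819 m/s
vr = 6819 × 6 × 10^8 = 4.0914 × 10^12 m²/s
L = m × vr = 455.6 × 4.0914 × 10^12 = 1.86404 × 10^15 kg·m²/s ≈ 1.864 × 10^15 kg·m²/s

Final answer: L = 1.864 × 10^15 kg·m²/s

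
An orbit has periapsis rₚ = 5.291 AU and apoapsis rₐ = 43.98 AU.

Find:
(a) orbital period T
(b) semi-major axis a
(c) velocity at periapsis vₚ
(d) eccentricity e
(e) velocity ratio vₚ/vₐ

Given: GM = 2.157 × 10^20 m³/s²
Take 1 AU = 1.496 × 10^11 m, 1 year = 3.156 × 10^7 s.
rₚ = 5.291 AU = 7.91534 × 10^11 m
rₐ = 43.98 AU = 6.57941 × 10^12 m
GM = 2.157 × 10^20 m³/s²
a = (rₚ + rₐ)/2 = 3.68547 × 10^12 m
e = (rₐ − rₚ)/(rₐ + rₚ) = (5.78787 × 10^12) / (7.37094 × 10^12) = 0.785229
(a) a³ = 5.00586 × 10^37 m³;  T = 2π √(a³/GM) = 2π × 4.81742 × 10^8 s = 3.02687 × 10^9 s ≈ 95.91 years
(b) a = 3.68547 × 10^12 m ≈ 24.64 AU
(c) vₚ² = GM (2/rₚ − 1/a) = 2.157 × 10^20 × (2.52674 × 10^-12 − 2.71336 × 10^-13) = 4.86491 × 10^8 m²/s²;  vₚ = 22056.5 m/s ≈ 4.653 AU/year
(d) e = 0.785229 ≈ 0.7852
(e) vₚ/vₐ = rₐ/rₚ (angular momentum) = (6.57941 × 10^12) / (7.91534 × 10^11) = 8.31223 ≈ 8.312

Final answer:
(a) orbital period T = 95.91 years
(b) semi-major axis a = 24.64 AU
(c) velocity at periapsis vₚ = 4.653 AU/year
(d) eccentricity e = 0.7852
(e) velocity ratio vₚ/vₐ = 8.312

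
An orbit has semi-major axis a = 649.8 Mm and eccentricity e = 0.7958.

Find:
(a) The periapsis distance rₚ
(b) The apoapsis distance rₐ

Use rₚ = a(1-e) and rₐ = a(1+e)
a = 649.8 Mm = 6.498 × 10^8 m
e = 0.7958:  1 − e = 0.2042,  1 + e = 1.7958
(a) rₚ = a(1 − e) = 6.498 × 10^8 m × 0.2042 = 1.32689 × 10^8 m ≈ 132.7 Mm
(b) rₐ = a(1 + e) = 6.498 × 10^8 m × 1.7958 = 1.16691 × 10^9 m ≈ 1.167 Gm

Final answer:
(a) rₚ = 132.7 Mm
(b) rₐ = 1.167 Gm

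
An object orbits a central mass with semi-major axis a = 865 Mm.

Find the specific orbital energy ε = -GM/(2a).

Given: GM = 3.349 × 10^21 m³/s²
a = 865 Mm = 8.65 × 10^8 m
GM = 3.349 × 10^21 m³/s²
2a = 1.73 × 10^9 m
ε = −GM/(2a) = -1.93584 × 10^12 J/kg ≈ -1936 GJ/kg

Final answer: -1936 GJ/kg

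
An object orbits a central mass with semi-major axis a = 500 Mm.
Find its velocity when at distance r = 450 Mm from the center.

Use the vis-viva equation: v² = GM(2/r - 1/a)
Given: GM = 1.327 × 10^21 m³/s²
a = 500 Mm = 5 × 10^8 m
r = 450 Mm = 4.5 × 10^8 m
GM = 1.327 × 10^21 m³/s²
2/r − 1/a = 4.44444 × 10^-9 − 2 × 10^-9 = 2.44444 × 10^-9 m⁻¹
v² = GM (2/r − 1/a) = 3.24378 × 10^12 m²/s²
v = 1.80105 × 10^6 m/s ≈ 1801 km/s

Final answer: 1801 km/s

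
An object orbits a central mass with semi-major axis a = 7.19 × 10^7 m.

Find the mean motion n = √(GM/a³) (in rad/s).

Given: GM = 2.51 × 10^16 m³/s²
a = 7.19 × 10^7 m
GM = 2.51 × 10^16 m³/s²
a³ = 3.71695 × 10^23 m³
GM/a³ = (2.51 × 10^16) / (3.71695 × 10^23) = 6.75285 × 10^-8 s⁻²
n = √(GM/a³) = 0.000259862 rad/s ≈ 0.0002599 rad/s

Final answer: n = 0.0002599 rad/s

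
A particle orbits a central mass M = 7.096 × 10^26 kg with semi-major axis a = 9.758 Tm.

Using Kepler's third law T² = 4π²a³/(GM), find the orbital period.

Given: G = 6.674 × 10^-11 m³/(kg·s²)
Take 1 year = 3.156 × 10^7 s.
M = 7.096 × 10^26 kg
GM = G × M = 6.674 × 10^-11 × 7.096 × 10^26 = 4.73587 × 10^16 m³/s²
a = 9.758 Tm = 9.758 × 10^12 m
a³ = 9.29143 × 10^38 m³
T = 2π √(a³/GM) = 2π √((9.29143 × 10^38) / (4.73587 × 10^16)) = 2π × 1.40069 × 10^11 s
T = 8.80078 × 10^11 s ≈ 2.789 × 10^4 years

Final answer: 2.789 × 10^4 years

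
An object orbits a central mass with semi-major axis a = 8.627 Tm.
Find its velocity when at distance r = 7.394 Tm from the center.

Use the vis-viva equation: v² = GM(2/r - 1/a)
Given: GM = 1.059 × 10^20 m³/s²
a = 8.627 Tm = 8.627 × 10^12 m
r = 7.394 Tm = 7.394 × 10^12 m
GM = 1.059 × 10^20 m³/s²
2/r − 1/a = 2.7049 × 10^-13 − 1.15915 × 10^-13 = 1.54574 × 10^-13 m⁻¹
v² = GM (2/r − 1/a) = 1.63694 × 10^7 m²/s²
v = 4045.92 m/s ≈ 4.046 km/s

Final answer: 4.046 km/s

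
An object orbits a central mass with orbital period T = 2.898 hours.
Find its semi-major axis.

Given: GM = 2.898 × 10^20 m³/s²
T = 2.898 hours = 10432.8 s
GM = 2.898 × 10^20 m³/s²
Kepler's third law: a³ = GM T² / (4π²)
T² = 1.08843 × 10^8 s²
a³ = (2.898 × 10^20) × (1.08843 × 10^8) / (4π²) = 7.98988 × 10^26 m³
a = (a³)^(1/3) = 9.27926 × 10^8 m ≈ 9.279 × 10^8 m

Final answer: 9.279 × 10^8 m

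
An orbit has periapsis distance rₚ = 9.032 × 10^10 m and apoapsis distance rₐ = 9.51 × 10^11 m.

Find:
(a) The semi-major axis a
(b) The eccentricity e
rₚ = 9.032 × 10^10 m
rₐ = 9.51 × 10^11 m
(a) a = (rₚ + rₐ)/2 = 5.2066 × 10^11 m ≈ 5.207 × 10^11 m
(b) e = (rₐ − rₚ)/(rₐ + rₚ) = (8.6068 × 10^11) / (1.04132 × 10^12) = 0.826528

Final answer:
(a) a = 5.207 × 10^11 m
(b) e = 0.8265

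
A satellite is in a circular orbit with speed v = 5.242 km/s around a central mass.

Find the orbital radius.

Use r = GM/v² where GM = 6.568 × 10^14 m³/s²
v = 5.242 km/s = 5242 m/s
GM = 6.568 × 10^14 m³/s²
v² = 2.74786 × 10^7 m²/s²
r = GM/v² = (6.568 × 10^14) / (2.74786 × 10^7) = 2.39023 × 10^7 m ≈ 23.9 Mm

Final answer: 23.9 Mm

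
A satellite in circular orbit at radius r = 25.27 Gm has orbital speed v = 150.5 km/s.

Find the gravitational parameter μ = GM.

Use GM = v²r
r = 25.27 Gm = 2.527 × 10^10 m
v = 150.5 km/s = 150500 m/s
v² = 2.26502 × 10^10 m²/s²
GM = v²r = 2.26502 × 10^10 × 2.527 × 10^10 = 5.72372 × 10^20 m³/s²
GM ≈ 5.724 × 10^20 m³/s²

Final answer: GM = 5.724 × 10^20 m³/s²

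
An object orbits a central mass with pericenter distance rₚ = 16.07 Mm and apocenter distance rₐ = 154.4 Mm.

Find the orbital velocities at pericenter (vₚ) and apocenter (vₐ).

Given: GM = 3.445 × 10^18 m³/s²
rₚ = 16.07 Mm = 1.607 × 10^7 m
rₐ = 154.4 Mm = 1.544 × 10^8 m
GM = 3.445 × 10^18 m³/s²
a = (rₚ + rₐ)/2 = 8.5235 × 10^7 m
Vis-viva: v² = GM (2/r − 1/a)
vₚ² = 3.445 × 10^18 × (1.24456 × 10^-7 − 1.17323 × 10^-8) = 3.88332 × 10^11 m²/s²
vₚ = 623163 m/s ≈ 623.2 km/s
vₐ² = 3.445 × 10^18 × (1.29534 × 10^-8 − 1.17323 × 10^-8) = 4.20668 × 10^9 m²/s²
vₐ = 64859 m/s ≈ 64.86 km/s

Final answer: vₚ = 623.2 km/s, vₐ = 64.86 km/s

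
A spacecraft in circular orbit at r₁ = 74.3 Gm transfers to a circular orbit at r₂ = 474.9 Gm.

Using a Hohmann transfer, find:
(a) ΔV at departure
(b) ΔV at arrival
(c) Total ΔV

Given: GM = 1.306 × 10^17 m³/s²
r₁ = 74.3 Gm = 7.43 × 10^10 m
r₂ = 474.9 Gm = 4.749 × 10^11 m
GM = 1.306 × 10^17 m³/s²
Transfer ellipse: a_t = (r₁ + r₂)/2 = 2.746 × 10^11 m
Circular speed at r₁: v₁ = √(GM/r₁) = 1325.8 m/s
Transfer speed at r₁ (periapsis): v₁ₜ = √(GM(2/r₁ − 1/a_t)) = 1743.52 m/s
(a) ΔV₁ = v₁ₜ − v₁ = 417.727 m/s ≈ 417.7 m/s
Circular speed at r₂: v₂ = √(GM/r₂) = 524.409 m/s
Transfer speed at r₂ (apoapsis): v₂ₜ = √(GM(2/r₂ − 1/a_t)) = 272.781 m/s
(b) ΔV₂ = v₂ − v₂ₜ = 251.628 m/s ≈ 251.6 m/s
(c) ΔV_total = ΔV₁ + ΔV₂ = 669.355 m/s ≈ 669.4 m/s

Final answer:
(a) ΔV₁ = 417.7 m/s
(b) ΔV₂ = 251.6 m/s
(c) ΔV_total = 669.4 m/s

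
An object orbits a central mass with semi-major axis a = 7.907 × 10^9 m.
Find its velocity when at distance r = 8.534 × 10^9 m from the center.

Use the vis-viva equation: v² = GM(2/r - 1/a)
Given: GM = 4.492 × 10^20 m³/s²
a = 7.907 × 10^9 m
r = 8.534 × 10^9 m
GM = 4.492 × 10^20 m³/s²
2/r − 1/a = 2.34357 × 10^-10 − 1.2647 × 10^-10 = 1.07886 × 10^-10 m⁻¹
v² = GM (2/r − 1/a) = 4.84626 × 10^10 m²/s²
v = 220142 m/s ≈ 220.1 km/s

Final answer: 220.1 km/s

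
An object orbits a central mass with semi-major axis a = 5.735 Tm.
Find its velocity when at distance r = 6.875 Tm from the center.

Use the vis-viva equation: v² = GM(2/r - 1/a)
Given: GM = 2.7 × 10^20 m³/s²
a = 5.735 Tm = 5.735 × 10^12 m
r = 6.875 Tm = 6.875 × 10^12 m
GM = 2.7 × 10^20 m³/s²
2/r − 1/a = 2.90909 × 10^-13 − 1.74368 × 10^-13 = 1.16541 × 10^-13 m⁻¹
v² = GM (2/r − 1/a) = 3.14661 × 10^7 m²/s²
v = 5609.47 m/s ≈ 5.609 km/s

Final answer: 5.609 km/s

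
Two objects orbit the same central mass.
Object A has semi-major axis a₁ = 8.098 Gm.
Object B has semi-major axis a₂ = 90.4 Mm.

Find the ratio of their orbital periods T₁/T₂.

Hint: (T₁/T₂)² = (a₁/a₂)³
a₁ = 8.098 Gm = 8.098 × 10^9 m
a₂ = 90.4 Mm = 9.04 × 10^7 m
a₁/a₂ = 89.5796
T₁/T₂ = (a₁/a₂)^(3/2) = (89.5796)^1.5 = 847.84

Final answer: T₁/T₂ = 847.8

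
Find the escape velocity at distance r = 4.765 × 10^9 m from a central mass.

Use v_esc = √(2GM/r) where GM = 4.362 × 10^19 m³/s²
r = 4.765 × 10^9 m
GM = 4.362 × 10^19 m³/s²
2GM/r = 2 × (4.362 × 10^19) / (4.765 × 10^9) = 1.83085 × 10^10 m²/s²
v_esc = √(2GM/r) = 135309 m/s ≈ 135.3 km/s

Final answer: 135.3 km/s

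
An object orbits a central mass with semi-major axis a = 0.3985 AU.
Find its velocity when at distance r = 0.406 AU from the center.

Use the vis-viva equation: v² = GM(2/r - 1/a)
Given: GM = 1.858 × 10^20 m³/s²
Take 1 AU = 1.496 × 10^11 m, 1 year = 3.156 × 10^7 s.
a = 0.3985 AU = 5.96156 × 10^10 m
r = 0.406 AU = 6.07376 × 10^10 m
GM = 1.858 × 10^20 m³/s²
2/r − 1/a = 3.29285 × 10^-11 − 1.67741 × 10^-11 = 1.61544 × 10^-11 m⁻¹
v² = GM (2/r − 1/a) = 3.00149 × 10^9 m²/s²
v = 54785.8 m/s ≈ 11.56 AU/year

Final answer: 11.56 AU/year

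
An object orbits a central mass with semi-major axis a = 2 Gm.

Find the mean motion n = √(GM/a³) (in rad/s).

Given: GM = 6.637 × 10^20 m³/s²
a = 2 Gm = 2 × 10^9 m
GM = 6.637 × 10^20 m³/s²
a³ = 8 × 10^27 m³
GM/a³ = (6.637 × 10^20) / (8 × 10^27) = 8.29625 × 10^-8 s⁻²
n = √(GM/a³) = 0.000288032 rad/s ≈ 0.000288 rad/s

Final answer: n = 0.000288 rad/s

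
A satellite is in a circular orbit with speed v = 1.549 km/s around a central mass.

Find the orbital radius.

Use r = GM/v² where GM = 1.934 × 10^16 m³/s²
v = 1.549 km/s = 1549 m/s
GM = 1.934 × 10^16 m³/s²
v² = 2.3994 × 10^6 m²/s²
r = GM/v² = (1.934 × 10^16) / (2.3994 × 10^6) = 8.06035 × 10^9 m ≈ 8.06 Gm

Final answer: 8.06 Gm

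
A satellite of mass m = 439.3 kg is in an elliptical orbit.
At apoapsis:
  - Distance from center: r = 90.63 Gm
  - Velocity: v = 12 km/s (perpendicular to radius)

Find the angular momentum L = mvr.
r = 90.63 Gm = 9.063 × 10^10 m
v = 12 km/s = 12000 m/s
vr = 12000 × 9.063 × 10^10 = 1.08756 × 10^15 m²/s
L = m × vr = 439.3 × 1.08756 × 10^15 = 4.77765 × 10^17 kg·m²/s ≈ 4.778 × 10^17 kg·m²/s

Final answer: L = 4.778 × 10^17 kg·m²/s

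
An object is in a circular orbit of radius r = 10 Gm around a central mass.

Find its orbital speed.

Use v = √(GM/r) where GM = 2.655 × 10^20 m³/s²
r = 10 Gm = 1 × 10^10 m
GM = 2.655 × 10^20 m³/s²
GM/r = (2.655 × 10^20) / (1 × 10^10) = 2.655 × 10^10 m²/s²
v = √(GM/r) = 162942 m/s ≈ 162.9 km/s

Final answer: 162.9 km/s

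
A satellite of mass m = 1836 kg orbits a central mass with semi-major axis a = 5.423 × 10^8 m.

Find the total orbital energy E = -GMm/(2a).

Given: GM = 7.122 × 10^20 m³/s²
a = 5.423 × 10^8 m
GM = 7.122 × 10^20 m³/s²
2a = 1.0846 × 10^9 m
GMm = 7.122 × 10^20 × 1836 = 1.3076 × 10^24 m³·kg/s²
E = −GMm/(2a) = -1.20561 × 10^15 J ≈ -1.206 PJ

Final answer: -1.206 PJ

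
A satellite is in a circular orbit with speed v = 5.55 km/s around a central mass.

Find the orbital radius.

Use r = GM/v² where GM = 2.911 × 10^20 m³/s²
v = 5.55 km/s = 5550 m/s
GM = 2.911 × 10^20 m³/s²
v² = 3.08025 × 10^7 m²/s²
r = GM/v² = (2.911 × 10^20) / (3.08025 × 10^7) = 9.45053 × 10^12 m ≈ 9.451 Tm

Final answer: 9.451 Tm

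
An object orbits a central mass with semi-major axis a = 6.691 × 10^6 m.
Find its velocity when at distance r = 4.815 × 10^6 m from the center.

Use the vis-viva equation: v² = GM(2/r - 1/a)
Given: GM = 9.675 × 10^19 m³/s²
a = 6.691 × 10^6 m
r = 4.815 × 10^6 m
GM = 9.675 × 10^19 m³/s²
2/r − 1/a = 4.15369 × 10^-7 − 1.49454 × 10^-7 = 2.65914 × 10^-7 m⁻¹
v² = GM (2/r − 1/a) = 2.57272 × 10^13 m²/s²
v = 5.0722 × 10^6 m/s ≈ 5072 km/s

Final answer: 5072 km/s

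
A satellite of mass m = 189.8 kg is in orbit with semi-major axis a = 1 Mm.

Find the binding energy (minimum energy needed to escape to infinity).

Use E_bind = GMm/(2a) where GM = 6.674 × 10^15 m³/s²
a = 1 Mm = 1 × 10^6 m
GM = 6.674 × 10^15 m³/s²
m = 189.8 kg
GMm = 6.674 × 10^15 × 189.8 = 1.26673 × 10^18 m³·kg/s²
2a = 2 × 10^6 m
E_bind = GMm/(2a) = 6.33363 × 10^11 J ≈ 633.4 GJ

Final answer: 633.4 GJ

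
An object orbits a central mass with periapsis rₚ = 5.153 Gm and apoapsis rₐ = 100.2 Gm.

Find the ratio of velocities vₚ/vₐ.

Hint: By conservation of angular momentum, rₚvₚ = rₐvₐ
rₚ = 5.153 Gm = 5.153 × 10^9 m
rₐ = 100.2 Gm = 1.002 × 10^11 m
rₚvₚ = rₐvₐ  ⇒  vₚ/vₐ = rₐ/rₚ
vₚ/vₐ = (1.002 × 10^11) / (5.153 × 10^9) = 19.445

Final answer: vₚ/vₐ = 19.44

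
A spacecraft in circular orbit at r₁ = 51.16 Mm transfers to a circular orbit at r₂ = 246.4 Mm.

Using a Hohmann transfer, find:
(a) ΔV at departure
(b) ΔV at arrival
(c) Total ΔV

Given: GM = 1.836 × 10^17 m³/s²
r₁ = 51.16 Mm = 5.116 × 10^7 m
r₂ = 246.4 Mm = 2.464 × 10^8 m
GM = 1.836 × 10^17 m³/s²
Transfer ellipse: a_t = (r₁ + r₂)/2 = 1.4878 × 10^8 m
Circular speed at r₁: v₁ = √(GM/r₁) = 59906.1 m/s
Transfer speed at r₁ (periapsis): v₁ₜ = √(GM(2/r₁ − 1/a_t)) = 77093.7 m/s
(a) ΔV₁ = v₁ₜ − v₁ = 17187.6 m/s ≈ 17.19 km/s
Circular speed at r₂: v₂ = √(GM/r₂) = 27297.1 m/s
Transfer speed at r₂ (apoapsis): v₂ₜ = √(GM(2/r₂ − 1/a_t)) = 16007 m/s
(b) ΔV₂ = v₂ − v₂ₜ = 11290.1 m/s ≈ 11.29 km/s
(c) ΔV_total = ΔV₁ + ΔV₂ = 28477.7 m/s ≈ 28.48 km/s

Final answer:
(a) ΔV₁ = 17.19 km/s
(b) ΔV₂ = 11.29 km/s
(c) ΔV_total = 28.48 km/s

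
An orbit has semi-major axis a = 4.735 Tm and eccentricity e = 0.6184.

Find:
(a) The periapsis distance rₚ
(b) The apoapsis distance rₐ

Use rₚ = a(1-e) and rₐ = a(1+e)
a = 4.735 Tm = 4.735 × 10^12 m
e = 0.6184:  1 − e = 0.3816,  1 + e = 1.6184
(a) rₚ = a(1 − e) = 4.735 × 10^12 m × 0.3816 = 1.80688 × 10^12 m ≈ 1.807 Tm
(b) rₐ = a(1 + e) = 4.735 × 10^12 m × 1.6184 = 7.66312 × 10^12 m ≈ 7.663 Tm

Final answer:
(a) rₚ = 1.807 Tm
(b) rₐ = 7.663 Tm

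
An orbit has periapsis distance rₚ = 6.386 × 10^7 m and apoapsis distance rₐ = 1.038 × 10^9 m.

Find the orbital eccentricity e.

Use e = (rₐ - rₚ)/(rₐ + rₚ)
rₚ = 6.386 × 10^7 m
rₐ = 1.038 × 10^9 m
rₐ − rₚ = 9.7414 × 10^8 m
rₐ + rₚ = 1.10186 × 10^9 m
e = (rₐ − rₚ)/(rₐ + rₚ) = 0.884087

Final answer: e = 0.8841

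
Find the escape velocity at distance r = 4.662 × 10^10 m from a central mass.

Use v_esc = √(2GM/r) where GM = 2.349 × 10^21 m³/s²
r = 4.662 × 10^10 m
GM = 2.349 × 10^21 m³/s²
2GM/r = 2 × (2.349 × 10^21) / (4.662 × 10^10) = 1.00772 × 10^11 m²/s²
v_esc = √(2GM/r) = 317446 m/s ≈ 317.4 km/s

Final answer: 317.4 km/s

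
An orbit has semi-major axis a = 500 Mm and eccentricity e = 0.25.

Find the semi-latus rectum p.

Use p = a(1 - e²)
a = 500 Mm = 5 × 10^8 m
e = 0.25,  e² = 0.0625,  1 − e² = 0.9375
p = a(1 − e²) = 5 × 10^8 m × 0.9375 = 4.6875 × 10^8 m ≈ 468.8 Mm

Final answer: p = 468.8 Mm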